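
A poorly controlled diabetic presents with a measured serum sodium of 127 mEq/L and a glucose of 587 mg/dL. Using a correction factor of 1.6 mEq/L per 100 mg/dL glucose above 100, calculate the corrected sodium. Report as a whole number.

135 mEq/L

Corrected Na = measured Na + 1.6 · (glucose − 100)/100
= 127 + 1.6 · (587 − 100)/100
= 127 + 7.8
= 134.8 mEq/L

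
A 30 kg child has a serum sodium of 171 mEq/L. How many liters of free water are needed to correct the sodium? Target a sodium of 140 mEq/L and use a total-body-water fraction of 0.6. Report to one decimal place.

4.0 L

TBW = 0.6 · 30 = 18 L
Free water deficit = TBW · (Na/140 − 1)
= 18 · (171/140 − 1)
= 18 · 0.2214
= 3.99 L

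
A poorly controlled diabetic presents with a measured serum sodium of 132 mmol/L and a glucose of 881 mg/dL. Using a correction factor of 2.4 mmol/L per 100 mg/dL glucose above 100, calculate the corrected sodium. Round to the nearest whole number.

151 mmol/L

Corrected Na = measured Na + 2.4 · (glucose − 100)/100
= 132 + 2.4 · (881 − 100)/100
= 132 + 18.7
= 150.7 mmol/L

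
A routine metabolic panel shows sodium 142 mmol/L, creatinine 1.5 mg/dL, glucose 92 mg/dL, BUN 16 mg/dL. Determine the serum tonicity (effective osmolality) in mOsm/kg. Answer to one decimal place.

289.1 mOsm/kg

Effective osmolality excludes urea (freely permeant across cell membranes):
2·Na + glucose/18
= 2·142 + 92/18
= 284 + 5.11
= 289.11 mOsm/kg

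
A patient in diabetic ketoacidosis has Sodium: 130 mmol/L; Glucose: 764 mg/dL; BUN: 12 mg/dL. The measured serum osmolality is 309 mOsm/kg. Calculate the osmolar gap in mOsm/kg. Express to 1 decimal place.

Calculated osmolality = 2·Na + glucose/18 + BUN/2.8
= 2·130 + 764/18 + 12/2.8
= 260 + 42.44 + 4.29
= 306.73 mOsm/kg ≈ 306.7 mOsm/kg
Osmolar gap = measured − calculated = 309 − 306.7 = 2.3 mOsm/kg

2.3 mOsm/kg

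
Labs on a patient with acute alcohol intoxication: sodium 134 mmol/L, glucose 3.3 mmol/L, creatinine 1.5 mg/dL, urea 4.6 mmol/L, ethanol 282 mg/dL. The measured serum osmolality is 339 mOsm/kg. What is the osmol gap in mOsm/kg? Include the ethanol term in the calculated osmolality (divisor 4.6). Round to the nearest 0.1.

Calculated osmolality = 2·Na + glucose + urea + ethanol/4.6
= 2·134 + 3.3 + 4.6 + 282/4.6
= 268 + 3.30 + 4.60 + 61.30
= 337.2 mOsm/kg ≈ 337.2 mOsm/kg
Osmolar gap = measured − calculated = 339 − 337.2 = 1.8 mOsm/kg

1.8 mOsm/kg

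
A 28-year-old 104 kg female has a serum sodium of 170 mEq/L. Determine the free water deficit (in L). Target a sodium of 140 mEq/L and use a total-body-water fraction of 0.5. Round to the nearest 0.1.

11.1 L

TBW = 0.5 · 104 = 52 L
Free water deficit = TBW · (Na/140 − 1)
= 52 · (170/140 − 1)
= 52 · 0.2143
= 11.14 L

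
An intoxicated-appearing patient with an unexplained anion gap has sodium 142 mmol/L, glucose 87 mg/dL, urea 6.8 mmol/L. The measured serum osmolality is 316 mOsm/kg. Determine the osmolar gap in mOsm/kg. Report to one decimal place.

Calculated osmolality = 2·Na + glucose/18 + urea
= 2·142 + 87/18 + 6.8
= 284 + 4.83 + 6.80
= 295.63 mOsm/kg ≈ 295.6 mOsm/kg
Osmolar gap = measured − calculated = 316 − 295.6 = 20.4 mOsm/kg

20.4 mOsm/kg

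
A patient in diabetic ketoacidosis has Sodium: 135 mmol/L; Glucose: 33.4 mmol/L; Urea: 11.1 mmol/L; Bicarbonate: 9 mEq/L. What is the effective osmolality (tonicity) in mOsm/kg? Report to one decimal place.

Effective osmolality excludes urea (freely permeant across cell membranes):
2·Na + glucose
= 2·135 + 33.4
= 270 + 33.4
= 303.4 mOsm/kg

303.4 mOsm/kg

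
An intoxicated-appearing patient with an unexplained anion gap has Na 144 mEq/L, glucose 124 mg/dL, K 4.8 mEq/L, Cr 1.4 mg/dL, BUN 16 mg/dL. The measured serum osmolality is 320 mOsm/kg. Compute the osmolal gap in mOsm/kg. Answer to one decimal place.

Calculated osmolality = 2·Na + glucose/18 + BUN/2.8
= 2·144 + 124/18 + 16/2.8
= 288 + 6.89 + 5.71
= 300.6 mOsm/kg ≈ 300.6 mOsm/kg
Osmolar gap = measured − calculated = 320 − 300.6 = 19.4 mOsm/kg

19.4 mOsm/kg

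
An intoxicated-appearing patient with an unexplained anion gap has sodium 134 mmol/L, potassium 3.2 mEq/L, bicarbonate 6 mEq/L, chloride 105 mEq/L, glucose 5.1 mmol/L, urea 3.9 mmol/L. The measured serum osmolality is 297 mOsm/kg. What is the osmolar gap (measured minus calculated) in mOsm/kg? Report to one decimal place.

20.0 mOsm/kg

Calculated osmolality = 2·Na + glucose + urea
= 2·134 + 5.1 + 3.9
= 268 + 5.10 + 3.90
= 277 mOsm/kg ≈ 277.0 mOsm/kg
Osmolar gap = measured − calculated = 297 − 277.0 = 20.0 mOsm/kg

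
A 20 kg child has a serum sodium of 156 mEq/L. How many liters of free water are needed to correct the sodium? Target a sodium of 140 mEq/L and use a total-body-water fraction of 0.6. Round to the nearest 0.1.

TBW = 0.6 · 20 = 12 L
Free water deficit = TBW · (Na/140 − 1)
= 12 · (156/140 − 1)
= 12 · 0.1143
= 1.37 L

1.4 L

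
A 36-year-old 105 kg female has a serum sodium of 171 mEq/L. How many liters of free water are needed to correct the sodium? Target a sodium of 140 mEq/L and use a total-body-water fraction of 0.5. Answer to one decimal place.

TBW = 0.5 · 105 = 52.5 L
Free water deficit = TBW · (Na/140 − 1)
= 52.5 · (171/140 − 1)
= 52.5 · 0.2214
= 11.62 L

11.6 L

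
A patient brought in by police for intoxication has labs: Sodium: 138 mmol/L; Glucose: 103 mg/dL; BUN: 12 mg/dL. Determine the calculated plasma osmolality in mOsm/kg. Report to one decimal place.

286.0 mOsm/kg

Calculated osmolality = 2·Na + glucose/18 + BUN/2.8
= 2·138 + 103/18 + 12/2.8
= 276 + 5.72 + 4.29
= 286.01 mOsm/kg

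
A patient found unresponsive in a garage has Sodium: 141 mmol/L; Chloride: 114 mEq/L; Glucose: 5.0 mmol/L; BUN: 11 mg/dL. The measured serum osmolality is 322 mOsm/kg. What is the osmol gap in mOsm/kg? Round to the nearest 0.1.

31.1 mOsm/kg

Calculated osmolality = 2·Na + glucose + BUN/2.8
= 2·141 + 5 + 11/2.8
= 282 + 5 + 3.93
= 290.93 mOsm/kg ≈ 290.9 mOsm/kg
Osmolar gap = measured − calculated = 322 − 290.9 = 31.1 mOsm/kg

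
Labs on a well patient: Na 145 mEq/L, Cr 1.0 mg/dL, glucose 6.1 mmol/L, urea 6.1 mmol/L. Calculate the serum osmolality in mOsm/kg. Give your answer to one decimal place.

302.2 mOsm/kg

Calculated osmolality = 2·Na + glucose + urea
= 2·145 + 6.1 + 6.1
= 290 + 6.10 + 6.10
= 302.2 mOsm/kg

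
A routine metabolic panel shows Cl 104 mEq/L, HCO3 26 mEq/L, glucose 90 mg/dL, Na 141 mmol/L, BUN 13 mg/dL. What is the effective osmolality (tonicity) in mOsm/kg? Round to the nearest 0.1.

Effective osmolality excludes urea (freely permeant across cell membranes):
2·Na + glucose/18
= 2·141 + 90/18
= 282 + 5
= 287 mOsm/kg

287.0 mOsm/kg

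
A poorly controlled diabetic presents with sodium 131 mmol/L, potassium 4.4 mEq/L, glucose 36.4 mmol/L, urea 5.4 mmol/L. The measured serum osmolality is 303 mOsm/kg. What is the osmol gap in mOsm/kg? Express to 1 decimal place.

-0.8 mOsm/kg

Calculated osmolality = 2·Na + glucose + urea
= 2·131 + 36.4 + 5.4
= 262 + 36.40 + 5.40
= 303.8 mOsm/kg ≈ 303.8 mOsm/kg
Osmolar gap = measured − calculated = 303 − 303.8 = -0.8 mOsm/kg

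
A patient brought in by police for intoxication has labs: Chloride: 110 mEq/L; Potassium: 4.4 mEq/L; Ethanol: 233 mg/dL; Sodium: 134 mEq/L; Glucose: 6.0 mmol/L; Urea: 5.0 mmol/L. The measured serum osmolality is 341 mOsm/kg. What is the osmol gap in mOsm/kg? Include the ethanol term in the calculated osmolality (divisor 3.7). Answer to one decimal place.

Calculated osmolality = 2·Na + glucose + urea + ethanol/3.7
= 2·134 + 6 + 5 + 233/3.7
= 268 + 6 + 5 + 62.97
= 341.97 mOsm/kg ≈ 342.0 mOsm/kg
Osmolar gap = measured − calculated = 341 − 342.0 = -1.0 mOsm/kg

-1.0 mOsm/kg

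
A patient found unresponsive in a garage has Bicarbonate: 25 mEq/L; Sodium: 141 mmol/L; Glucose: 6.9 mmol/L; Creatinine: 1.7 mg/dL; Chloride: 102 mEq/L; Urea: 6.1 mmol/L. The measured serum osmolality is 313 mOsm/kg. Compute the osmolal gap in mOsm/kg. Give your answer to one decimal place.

18.0 mOsm/kg

Calculated osmolality = 2·Na + glucose + urea
= 2·141 + 6.9 + 6.1
= 282 + 6.90 + 6.10
= 295 mOsm/kg ≈ 295.0 mOsm/kg
Osmolar gap = measured − calculated = 313 − 295.0 = 18.0 mOsm/kg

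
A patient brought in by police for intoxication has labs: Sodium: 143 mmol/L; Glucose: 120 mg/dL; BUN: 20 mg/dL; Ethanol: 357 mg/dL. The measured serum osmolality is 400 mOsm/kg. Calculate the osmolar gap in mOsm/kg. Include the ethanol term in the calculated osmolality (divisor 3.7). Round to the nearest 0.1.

Calculated osmolality = 2·Na + glucose/18 + BUN/2.8 + ethanol/3.7
= 2·143 + 120/18 + 20/2.8 + 357/3.7
= 286 + 6.67 + 7.14 + 96.49
= 396.3 mOsm/kg ≈ 396.3 mOsm/kg
Osmolar gap = measured − calculated = 400 − 396.3 = 3.7 mOsm/kg

3.7 mOsm/kg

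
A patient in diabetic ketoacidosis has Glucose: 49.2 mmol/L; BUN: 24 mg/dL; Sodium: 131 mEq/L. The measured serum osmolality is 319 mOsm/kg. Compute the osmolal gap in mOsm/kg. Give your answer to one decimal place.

Calculated osmolality = 2·Na + glucose + BUN/2.8
= 2·131 + 49.2 + 24/2.8
= 262 + 49.20 + 8.57
= 319.77 mOsm/kg ≈ 319.8 mOsm/kg
Osmolar gap = measured − calculated = 319 − 319.8 = -0.8 mOsm/kg

-0.8 mOsm/kg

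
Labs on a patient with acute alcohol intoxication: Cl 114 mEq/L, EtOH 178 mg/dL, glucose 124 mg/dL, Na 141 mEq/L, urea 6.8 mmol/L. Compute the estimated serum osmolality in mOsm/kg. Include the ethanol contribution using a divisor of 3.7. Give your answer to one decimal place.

Calculated osmolality = 2·Na + glucose/18 + urea + ethanol/3.7
= 2·141 + 124/18 + 6.8 + 178/3.7
= 282 + 6.89 + 6.80 + 48.11
= 343.8 mOsm/kg

343.8 mOsm/kg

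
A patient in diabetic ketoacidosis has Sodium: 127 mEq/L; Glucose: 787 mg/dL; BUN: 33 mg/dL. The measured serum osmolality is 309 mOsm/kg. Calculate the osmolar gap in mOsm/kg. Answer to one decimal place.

-0.5 mOsm/kg

Calculated osmolality = 2·Na + glucose/18 + BUN/2.8
= 2·127 + 787/18 + 33/2.8
= 254 + 43.72 + 11.79
= 309.51 mOsm/kg ≈ 309.5 mOsm/kg
Osmolar gap = measured − calculated = 309 − 309.5 = -0.5 mOsm/kg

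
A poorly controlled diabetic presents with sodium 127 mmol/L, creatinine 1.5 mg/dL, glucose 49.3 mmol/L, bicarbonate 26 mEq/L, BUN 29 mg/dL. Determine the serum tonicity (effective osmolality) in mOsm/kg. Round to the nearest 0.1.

Effective osmolality excludes urea (freely permeant across cell membranes):
2·Na + glucose
= 2·127 + 49.3
= 254 + 49.3
= 303.3 mOsm/kg

303.3 mOsm/kg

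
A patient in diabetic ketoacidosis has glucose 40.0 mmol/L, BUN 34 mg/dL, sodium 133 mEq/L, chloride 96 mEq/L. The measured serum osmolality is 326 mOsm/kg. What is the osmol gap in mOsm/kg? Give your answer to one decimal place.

Calculated osmolality = 2·Na + glucose + BUN/2.8
= 2·133 + 40 + 34/2.8
= 266 + 40 + 12.14
= 318.14 mOsm/kg ≈ 318.1 mOsm/kg
Osmolar gap = measured − calculated = 326 − 318.1 = 7.9 mOsm/kg

7.9 mOsm/kg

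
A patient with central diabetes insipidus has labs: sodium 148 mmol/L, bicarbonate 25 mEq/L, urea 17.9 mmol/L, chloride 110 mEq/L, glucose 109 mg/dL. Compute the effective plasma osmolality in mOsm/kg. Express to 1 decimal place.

Effective osmolality excludes urea (freely permeant across cell membranes):
2·Na + glucose/18
= 2·148 + 109/18
= 296 + 6.06
= 302.06 mOsm/kg

302.1 mOsm/kg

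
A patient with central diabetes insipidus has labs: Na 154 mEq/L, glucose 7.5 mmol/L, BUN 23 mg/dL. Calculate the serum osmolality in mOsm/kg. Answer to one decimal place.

323.7 mOsm/kg

Calculated osmolality = 2·Na + glucose + BUN/2.8
= 2·154 + 7.5 + 23/2.8
= 308 + 7.50 + 8.21
= 323.71 mOsm/kg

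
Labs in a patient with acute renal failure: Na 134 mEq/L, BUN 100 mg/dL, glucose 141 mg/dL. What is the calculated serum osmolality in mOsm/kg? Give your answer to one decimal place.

311.5 mOsm/kg

Calculated osmolality = 2·Na + glucose/18 + BUN/2.8
= 2·134 + 141/18 + 100/2.8
= 268 + 7.83 + 35.71
= 311.54 mOsm/kg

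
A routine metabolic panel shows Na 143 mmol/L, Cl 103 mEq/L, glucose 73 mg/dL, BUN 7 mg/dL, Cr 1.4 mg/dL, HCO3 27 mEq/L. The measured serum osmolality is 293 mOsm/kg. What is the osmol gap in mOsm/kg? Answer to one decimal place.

0.4 mOsm/kg

Calculated osmolality = 2·Na + glucose/18 + BUN/2.8
= 2·143 + 73/18 + 7/2.8
= 286 + 4.06 + 2.50
= 292.56 mOsm/kg ≈ 292.6 mOsm/kg
Osmolar gap = measured − calculated = 293 − 292.6 = 0.4 mOsm/kg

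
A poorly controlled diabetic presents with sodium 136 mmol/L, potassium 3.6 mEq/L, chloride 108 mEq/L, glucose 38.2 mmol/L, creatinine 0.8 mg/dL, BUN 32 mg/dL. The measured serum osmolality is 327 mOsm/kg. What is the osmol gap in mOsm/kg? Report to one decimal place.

Calculated osmolality = 2·Na + glucose + BUN/2.8
= 2·136 + 38.2 + 32/2.8
= 272 + 38.20 + 11.43
= 321.63 mOsm/kg ≈ 321.6 mOsm/kg
Osmolar gap = measured − calculated = 327 − 321.6 = 5.4 mOsm/kg

5.4 mOsm/kg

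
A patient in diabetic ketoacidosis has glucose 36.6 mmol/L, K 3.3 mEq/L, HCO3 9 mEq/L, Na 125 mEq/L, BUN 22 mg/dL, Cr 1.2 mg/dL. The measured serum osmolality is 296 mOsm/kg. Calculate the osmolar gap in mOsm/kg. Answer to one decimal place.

1.5 mOsm/kg

Calculated osmolality = 2·Na + glucose + BUN/2.8
= 2·125 + 36.6 + 22/2.8
= 250 + 36.60 + 7.86
= 294.46 mOsm/kg ≈ 294.5 mOsm/kg
Osmolar gap = measured − calculated = 296 − 294.5 = 1.5 mOsm/kg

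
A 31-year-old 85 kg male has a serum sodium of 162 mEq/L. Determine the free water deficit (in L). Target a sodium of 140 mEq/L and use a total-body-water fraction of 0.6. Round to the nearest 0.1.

TBW = 0.6 · 85 = 51 L
Free water deficit = TBW · (Na/140 − 1)
= 51 · (162/140 − 1)
= 51 · 0.1571
= 8.01 L

8.0 L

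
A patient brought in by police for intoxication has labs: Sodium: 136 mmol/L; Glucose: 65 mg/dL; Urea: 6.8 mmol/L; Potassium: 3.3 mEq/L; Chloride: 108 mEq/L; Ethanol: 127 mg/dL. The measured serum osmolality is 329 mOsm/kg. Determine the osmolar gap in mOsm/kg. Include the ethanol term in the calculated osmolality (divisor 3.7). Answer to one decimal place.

12.3 mOsm/kg

Calculated osmolality = 2·Na + glucose/18 + urea + ethanol/3.7
= 2·136 + 65/18 + 6.8 + 127/3.7
= 272 + 3.61 + 6.80 + 34.32
= 316.73 mOsm/kg ≈ 316.7 mOsm/kg
Osmolar gap = measured − calculated = 329 − 316.7 = 12.3 mOsm/kg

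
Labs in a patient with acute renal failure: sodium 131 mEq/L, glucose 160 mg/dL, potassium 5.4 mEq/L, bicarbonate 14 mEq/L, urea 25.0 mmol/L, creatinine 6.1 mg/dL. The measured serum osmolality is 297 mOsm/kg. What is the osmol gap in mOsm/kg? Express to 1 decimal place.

1.1 mOsm/kg

Calculated osmolality = 2·Na + glucose/18 + urea
= 2·131 + 160/18 + 25
= 262 + 8.89 + 25
= 295.89 mOsm/kg ≈ 295.9 mOsm/kg
Osmolar gap = measured − calculated = 297 − 295.9 = 1.1 mOsm/kg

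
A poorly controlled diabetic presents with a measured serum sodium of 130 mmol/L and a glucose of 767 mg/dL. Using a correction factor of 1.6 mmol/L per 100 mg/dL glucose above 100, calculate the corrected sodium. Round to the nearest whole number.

Corrected Na = measured Na + 1.6 · (glucose − 100)/100
= 130 + 1.6 · (767 − 100)/100
= 130 + 10.7
= 140.7 mmol/L

141 mmol/L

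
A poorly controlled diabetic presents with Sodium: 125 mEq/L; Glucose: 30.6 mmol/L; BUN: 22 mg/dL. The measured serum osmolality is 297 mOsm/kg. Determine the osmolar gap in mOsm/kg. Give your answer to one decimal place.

8.5 mOsm/kg

Calculated osmolality = 2·Na + glucose + BUN/2.8
= 2·125 + 30.6 + 22/2.8
= 250 + 30.60 + 7.86
= 288.46 mOsm/kg ≈ 288.5 mOsm/kg
Osmolar gap = measured − calculated = 297 − 288.5 = 8.5 mOsm/kg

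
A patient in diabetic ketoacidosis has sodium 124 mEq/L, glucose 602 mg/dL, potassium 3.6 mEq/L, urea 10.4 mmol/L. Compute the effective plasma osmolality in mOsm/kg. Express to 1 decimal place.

281.4 mOsm/kg

Effective osmolality excludes urea (freely permeant across cell membranes):
2·Na + glucose/18
= 2·124 + 602/18
= 248 + 33.44
= 281.44 mOsm/kg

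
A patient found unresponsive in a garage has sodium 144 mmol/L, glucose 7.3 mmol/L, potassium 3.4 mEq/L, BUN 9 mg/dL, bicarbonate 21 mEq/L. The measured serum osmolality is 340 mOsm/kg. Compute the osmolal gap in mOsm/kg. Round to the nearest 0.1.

Calculated osmolality = 2·Na + glucose + BUN/2.8
= 2·144 + 7.3 + 9/2.8
= 288 + 7.30 + 3.21
= 298.51 mOsm/kg ≈ 298.5 mOsm/kg
Osmolar gap = measured − calculated = 340 − 298.5 = 41.5 mOsm/kg

41.5 mOsm/kg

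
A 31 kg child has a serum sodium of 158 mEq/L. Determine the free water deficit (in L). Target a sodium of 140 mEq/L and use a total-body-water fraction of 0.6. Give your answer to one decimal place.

2.4 L

TBW = 0.6 · 31 = 18.6 L
Free water deficit = TBW · (Na/140 − 1)
= 18.6 · (158/140 − 1)
= 18.6 · 0.1286
= 2.39 L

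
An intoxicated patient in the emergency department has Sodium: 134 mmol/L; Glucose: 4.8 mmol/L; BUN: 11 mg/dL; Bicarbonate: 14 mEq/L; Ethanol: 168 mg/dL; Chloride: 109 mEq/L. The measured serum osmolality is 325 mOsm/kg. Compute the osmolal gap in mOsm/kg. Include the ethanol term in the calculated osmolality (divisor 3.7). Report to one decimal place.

2.9 mOsm/kg

Calculated osmolality = 2·Na + glucose + BUN/2.8 + ethanol/3.7
= 2·134 + 4.8 + 11/2.8 + 168/3.7
= 268 + 4.80 + 3.93 + 45.41
= 322.14 mOsm/kg ≈ 322.1 mOsm/kg
Osmolar gap = measured − calculated = 325 − 322.1 = 2.9 mOsm/kg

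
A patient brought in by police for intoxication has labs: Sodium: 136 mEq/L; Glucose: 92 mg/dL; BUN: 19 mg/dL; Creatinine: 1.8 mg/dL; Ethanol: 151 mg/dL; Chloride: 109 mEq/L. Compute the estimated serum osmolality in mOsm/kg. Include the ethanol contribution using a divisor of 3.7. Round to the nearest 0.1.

324.7 mOsm/kg

Calculated osmolality = 2·Na + glucose/18 + BUN/2.8 + ethanol/3.7
= 2·136 + 92/18 + 19/2.8 + 151/3.7
= 272 + 5.11 + 6.79 + 40.81
= 324.71 mOsm/kg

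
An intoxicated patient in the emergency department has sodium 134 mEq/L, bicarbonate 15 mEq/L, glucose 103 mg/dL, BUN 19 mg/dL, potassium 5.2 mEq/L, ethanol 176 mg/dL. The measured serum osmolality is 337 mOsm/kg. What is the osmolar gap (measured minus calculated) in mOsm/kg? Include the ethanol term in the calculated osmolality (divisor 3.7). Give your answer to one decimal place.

Calculated osmolality = 2·Na + glucose/18 + BUN/2.8 + ethanol/3.7
= 2·134 + 103/18 + 19/2.8 + 176/3.7
= 268 + 5.72 + 6.79 + 47.57
= 328.08 mOsm/kg ≈ 328.1 mOsm/kg
Osmolar gap = measured − calculated = 337 − 328.1 = 8.9 mOsm/kg

8.9 mOsm/kg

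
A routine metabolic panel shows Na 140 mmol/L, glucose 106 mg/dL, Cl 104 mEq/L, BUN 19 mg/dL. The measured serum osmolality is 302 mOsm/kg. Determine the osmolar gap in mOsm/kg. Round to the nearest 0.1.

9.3 mOsm/kg

Calculated osmolality = 2·Na + glucose/18 + BUN/2.8
= 2·140 + 106/18 + 19/2.8
= 280 + 5.89 + 6.79
= 292.68 mOsm/kg ≈ 292.7 mOsm/kg
Osmolar gap = measured − calculated = 302 − 292.7 = 9.3 mOsm/kg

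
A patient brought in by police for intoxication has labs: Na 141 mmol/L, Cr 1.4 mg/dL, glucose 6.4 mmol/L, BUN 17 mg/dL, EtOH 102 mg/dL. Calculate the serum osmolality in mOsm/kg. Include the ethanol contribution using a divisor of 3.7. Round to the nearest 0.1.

Calculated osmolality = 2·Na + glucose + BUN/2.8 + ethanol/3.7
= 2·141 + 6.4 + 17/2.8 + 102/3.7
= 282 + 6.40 + 6.07 + 27.57
= 322.04 mOsm/kg

322.0 mOsm/kg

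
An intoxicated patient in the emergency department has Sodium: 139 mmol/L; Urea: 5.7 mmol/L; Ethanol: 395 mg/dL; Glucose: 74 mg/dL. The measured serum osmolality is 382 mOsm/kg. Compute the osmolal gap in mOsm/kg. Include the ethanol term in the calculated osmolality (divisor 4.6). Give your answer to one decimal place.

8.3 mOsm/kg

Calculated osmolality = 2·Na + glucose/18 + urea + ethanol/4.6
= 2·139 + 74/18 + 5.7 + 395/4.6
= 278 + 4.11 + 5.70 + 85.87
= 373.68 mOsm/kg ≈ 373.7 mOsm/kg
Osmolar gap = measured − calculated = 382 − 373.7 = 8.3 mOsm/kg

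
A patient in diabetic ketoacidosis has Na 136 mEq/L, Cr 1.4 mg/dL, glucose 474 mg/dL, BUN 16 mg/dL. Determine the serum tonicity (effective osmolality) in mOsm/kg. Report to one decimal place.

298.3 mOsm/kg

Effective osmolality excludes urea (freely permeant across cell membranes):
2·Na + glucose/18
= 2·136 + 474/18
= 272 + 26.33
= 298.33 mOsm/kg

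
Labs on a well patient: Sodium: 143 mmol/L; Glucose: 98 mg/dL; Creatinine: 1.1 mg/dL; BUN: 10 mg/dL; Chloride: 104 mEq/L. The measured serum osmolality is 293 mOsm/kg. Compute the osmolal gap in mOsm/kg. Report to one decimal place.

Calculated osmolality = 2·Na + glucose/18 + BUN/2.8
= 2·143 + 98/18 + 10/2.8
= 286 + 5.44 + 3.57
= 295.01 mOsm/kg ≈ 295.0 mOsm/kg
Osmolar gap = measured − calculated = 293 − 295.0 = -2.0 mOsm/kg

-2.0 mOsm/kg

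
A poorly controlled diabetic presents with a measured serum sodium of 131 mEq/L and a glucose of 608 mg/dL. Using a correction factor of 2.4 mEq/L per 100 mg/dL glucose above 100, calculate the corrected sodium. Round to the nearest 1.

Corrected Na = measured Na + 2.4 · (glucose − 100)/100
= 131 + 2.4 · (608 − 100)/100
= 131 + 12.2
= 143.2 mEq/L

143 mEq/L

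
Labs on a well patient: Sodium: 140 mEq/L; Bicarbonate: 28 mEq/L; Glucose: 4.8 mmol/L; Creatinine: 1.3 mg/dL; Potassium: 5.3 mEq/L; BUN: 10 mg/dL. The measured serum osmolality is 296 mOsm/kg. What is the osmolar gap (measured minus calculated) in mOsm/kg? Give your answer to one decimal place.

Calculated osmolality = 2·Na + glucose + BUN/2.8
= 2·140 + 4.8 + 10/2.8
= 280 + 4.80 + 3.57
= 288.37 mOsm/kg ≈ 288.4 mOsm/kg
Osmolar gap = measured − calculated = 296 − 288.4 = 7.6 mOsm/kg

7.6 mOsm/kg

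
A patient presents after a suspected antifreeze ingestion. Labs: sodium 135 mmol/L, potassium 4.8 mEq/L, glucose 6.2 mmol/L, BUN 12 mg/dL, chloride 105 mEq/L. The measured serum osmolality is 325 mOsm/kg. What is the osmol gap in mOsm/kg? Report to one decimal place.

Calculated osmolality = 2·Na + glucose + BUN/2.8
= 2·135 + 6.2 + 12/2.8
= 270 + 6.20 + 4.29
= 280.49 mOsm/kg ≈ 280.5 mOsm/kg
Osmolar gap = measured − calculated = 325 − 280.5 = 44.5 mOsm/kg

44.5 mOsm/kg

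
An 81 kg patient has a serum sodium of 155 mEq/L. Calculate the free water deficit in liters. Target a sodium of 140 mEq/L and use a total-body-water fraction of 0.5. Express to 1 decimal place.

4.3 L

TBW = 0.5 · 81 = 40.5 L
Free water deficit = TBW · (Na/140 − 1)
= 40.5 · (155/140 − 1)
= 40.5 · 0.1071
= 4.34 L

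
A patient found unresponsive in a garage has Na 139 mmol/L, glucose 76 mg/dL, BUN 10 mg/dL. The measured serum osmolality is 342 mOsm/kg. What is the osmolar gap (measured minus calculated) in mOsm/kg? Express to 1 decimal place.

56.2 mOsm/kg

Calculated osmolality = 2·Na + glucose/18 + BUN/2.8
= 2·139 + 76/18 + 10/2.8
= 278 + 4.22 + 3.57
= 285.79 mOsm/kg ≈ 285.8 mOsm/kg
Osmolar gap = measured − calculated = 342 − 285.8 = 56.2 mOsm/kg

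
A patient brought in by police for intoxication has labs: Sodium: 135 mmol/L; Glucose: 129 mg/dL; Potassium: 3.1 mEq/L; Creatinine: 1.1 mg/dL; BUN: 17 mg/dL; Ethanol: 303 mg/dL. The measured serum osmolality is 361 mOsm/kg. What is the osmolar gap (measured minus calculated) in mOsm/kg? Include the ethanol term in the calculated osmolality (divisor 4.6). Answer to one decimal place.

11.9 mOsm/kg

Calculated osmolality = 2·Na + glucose/18 + BUN/2.8 + ethanol/4.6
= 2·135 + 129/18 + 17/2.8 + 303/4.6
= 270 + 7.17 + 6.07 + 65.87
= 349.11 mOsm/kg ≈ 349.1 mOsm/kg
Osmolar gap = measured − calculated = 361 − 349.1 = 11.9 mOsm/kg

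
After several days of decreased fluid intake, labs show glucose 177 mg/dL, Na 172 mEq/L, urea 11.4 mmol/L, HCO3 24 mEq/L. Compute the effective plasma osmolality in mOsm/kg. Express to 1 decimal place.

353.8 mOsm/kg

Effective osmolality excludes urea (freely permeant across cell membranes):
2·Na + glucose/18
= 2·172 + 177/18
= 344 + 9.83
= 353.83 mOsm/kg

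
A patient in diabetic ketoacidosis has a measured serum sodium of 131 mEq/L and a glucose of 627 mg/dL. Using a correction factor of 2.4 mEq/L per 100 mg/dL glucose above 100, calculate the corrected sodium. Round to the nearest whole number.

Corrected Na = measured Na + 2.4 · (glucose − 100)/100
= 131 + 2.4 · (627 − 100)/100
= 131 + 12.6
= 143.6 mEq/L

144 mEq/L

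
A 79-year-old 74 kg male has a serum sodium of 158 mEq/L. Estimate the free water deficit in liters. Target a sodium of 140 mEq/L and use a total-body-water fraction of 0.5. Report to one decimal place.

TBW = 0.5 · 74 = 37 L
Free water deficit = TBW · (Na/140 − 1)
= 37 · (158/140 − 1)
= 37 · 0.1286
= 4.76 L

4.8 L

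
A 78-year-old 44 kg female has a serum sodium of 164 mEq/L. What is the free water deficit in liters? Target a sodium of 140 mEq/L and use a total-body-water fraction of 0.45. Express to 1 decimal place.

TBW = 0.45 · 44 = 19.8 L
Free water deficit = TBW · (Na/140 − 1)
= 19.8 · (164/140 − 1)
= 19.8 · 0.1714
= 3.39 L

3.4 L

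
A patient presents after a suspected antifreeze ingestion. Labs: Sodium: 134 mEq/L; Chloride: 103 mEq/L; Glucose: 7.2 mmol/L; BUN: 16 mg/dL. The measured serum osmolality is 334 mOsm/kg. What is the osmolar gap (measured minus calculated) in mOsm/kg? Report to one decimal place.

Calculated osmolality = 2·Na + glucose + BUN/2.8
= 2·134 + 7.2 + 16/2.8
= 268 + 7.20 + 5.71
= 280.91 mOsm/kg ≈ 280.9 mOsm/kg
Osmolar gap = measured − calculated = 334 − 280.9 = 53.1 mOsm/kg

53.1 mOsm/kg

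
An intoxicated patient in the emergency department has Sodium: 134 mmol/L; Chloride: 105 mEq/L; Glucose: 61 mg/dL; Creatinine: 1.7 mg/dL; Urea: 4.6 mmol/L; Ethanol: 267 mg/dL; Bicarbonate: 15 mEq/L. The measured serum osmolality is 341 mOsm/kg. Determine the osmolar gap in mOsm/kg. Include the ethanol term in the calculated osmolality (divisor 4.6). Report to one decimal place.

7.0 mOsm/kg

Calculated osmolality = 2·Na + glucose/18 + urea + ethanol/4.6
= 2·134 + 61/18 + 4.6 + 267/4.6
= 268 + 3.39 + 4.60 + 58.04
= 334.03 mOsm/kg ≈ 334.0 mOsm/kg
Osmolar gap = measured − calculated = 341 − 334.0 = 7.0 mOsm/kg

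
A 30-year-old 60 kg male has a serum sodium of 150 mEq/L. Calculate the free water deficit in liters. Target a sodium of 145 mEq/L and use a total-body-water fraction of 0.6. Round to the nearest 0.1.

TBW = 0.6 · 60 = 36 L
Free water deficit = TBW · (Na/145 − 1)
= 36 · (150/145 − 1)
= 36 · 0.0345
= 1.24 L

1.2 L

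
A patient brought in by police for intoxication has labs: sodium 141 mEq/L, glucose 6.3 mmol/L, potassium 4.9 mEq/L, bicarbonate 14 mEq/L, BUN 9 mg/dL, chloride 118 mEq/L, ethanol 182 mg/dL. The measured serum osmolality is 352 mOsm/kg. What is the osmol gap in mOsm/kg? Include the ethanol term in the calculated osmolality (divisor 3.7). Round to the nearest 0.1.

11.3 mOsm/kg

Calculated osmolality = 2·Na + glucose + BUN/2.8 + ethanol/3.7
= 2·141 + 6.3 + 9/2.8 + 182/3.7
= 282 + 6.30 + 3.21 + 49.19
= 340.7 mOsm/kg ≈ 340.7 mOsm/kg
Osmolar gap = measured − calculated = 352 − 340.7 = 11.3 mOsm/kg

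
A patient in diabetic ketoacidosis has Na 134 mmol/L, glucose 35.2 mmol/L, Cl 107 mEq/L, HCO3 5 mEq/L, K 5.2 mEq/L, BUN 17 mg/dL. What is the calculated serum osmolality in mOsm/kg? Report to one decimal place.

Calculated osmolality = 2·Na + glucose + BUN/2.8
= 2·134 + 35.2 + 17/2.8
= 268 + 35.20 + 6.07
= 309.27 mOsm/kg

309.3 mOsm/kg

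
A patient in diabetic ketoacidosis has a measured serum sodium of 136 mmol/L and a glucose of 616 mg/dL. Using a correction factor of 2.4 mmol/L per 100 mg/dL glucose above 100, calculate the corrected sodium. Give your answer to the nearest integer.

Corrected Na = measured Na + 2.4 · (glucose − 100)/100
= 136 + 2.4 · (616 − 100)/100
= 136 + 12.4
= 148.4 mmol/L

148 mmol/L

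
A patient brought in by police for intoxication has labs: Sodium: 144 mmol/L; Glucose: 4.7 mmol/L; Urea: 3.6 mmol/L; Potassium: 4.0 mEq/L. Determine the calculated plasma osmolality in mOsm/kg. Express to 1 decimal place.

296.3 mOsm/kg

Calculated osmolality = 2·Na + glucose + urea
= 2·144 + 4.7 + 3.6
= 288 + 4.70 + 3.60
= 296.3 mOsm/kg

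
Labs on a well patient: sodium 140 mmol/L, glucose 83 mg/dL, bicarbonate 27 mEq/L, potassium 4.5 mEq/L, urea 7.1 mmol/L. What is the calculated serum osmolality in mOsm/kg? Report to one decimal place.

291.7 mOsm/kg

Calculated osmolality = 2·Na + glucose/18 + urea
= 2·140 + 83/18 + 7.1
= 280 + 4.61 + 7.10
= 291.71 mOsm/kg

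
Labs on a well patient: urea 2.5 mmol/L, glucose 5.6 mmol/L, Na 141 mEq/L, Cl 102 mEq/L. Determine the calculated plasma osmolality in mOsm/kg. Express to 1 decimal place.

Calculated osmolality = 2·Na + glucose + urea
= 2·141 + 5.6 + 2.5
= 282 + 5.60 + 2.50
= 290.1 mOsm/kg

290.1 mOsm/kg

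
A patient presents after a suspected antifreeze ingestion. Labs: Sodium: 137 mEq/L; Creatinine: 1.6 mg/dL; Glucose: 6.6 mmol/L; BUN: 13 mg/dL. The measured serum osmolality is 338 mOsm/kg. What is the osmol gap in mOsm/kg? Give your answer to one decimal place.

Calculated osmolality = 2·Na + glucose + BUN/2.8
= 2·137 + 6.6 + 13/2.8
= 274 + 6.60 + 4.64
= 285.24 mOsm/kg ≈ 285.2 mOsm/kg
Osmolar gap = measured − calculated = 338 − 285.2 = 52.8 mOsm/kg

52.8 mOsm/kg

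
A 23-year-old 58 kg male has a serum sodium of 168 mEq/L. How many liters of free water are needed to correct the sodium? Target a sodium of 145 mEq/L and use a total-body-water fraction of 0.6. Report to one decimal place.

TBW = 0.6 · 58 = 34.8 L
Free water deficit = TBW · (Na/145 − 1)
= 34.8 · (168/145 − 1)
= 34.8 · 0.1586
= 5.52 L

5.5 L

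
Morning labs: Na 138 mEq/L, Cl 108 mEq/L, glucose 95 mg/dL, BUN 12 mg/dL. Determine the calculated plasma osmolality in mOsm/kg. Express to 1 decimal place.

Calculated osmolality = 2·Na + glucose/18 + BUN/2.8
= 2·138 + 95/18 + 12/2.8
= 276 + 5.28 + 4.29
= 285.57 mOsm/kg

285.6 mOsm/kg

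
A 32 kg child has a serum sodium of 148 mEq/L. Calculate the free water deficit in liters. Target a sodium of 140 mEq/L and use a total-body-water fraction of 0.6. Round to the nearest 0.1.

1.1 L

TBW = 0.6 · 32 = 19.2 L
Free water deficit = TBW · (Na/140 − 1)
= 19.2 · (148/140 − 1)
= 19.2 · 0.0571
= 1.1 L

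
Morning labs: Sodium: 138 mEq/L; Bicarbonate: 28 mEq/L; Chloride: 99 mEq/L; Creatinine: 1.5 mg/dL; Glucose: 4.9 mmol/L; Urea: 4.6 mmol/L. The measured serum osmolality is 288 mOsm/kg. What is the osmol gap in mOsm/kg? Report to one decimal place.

2.5 mOsm/kg

Calculated osmolality = 2·Na + glucose + urea
= 2·138 + 4.9 + 4.6
= 276 + 4.90 + 4.60
= 285.5 mOsm/kg ≈ 285.5 mOsm/kg
Osmolar gap = measured − calculated = 288 − 285.5 = 2.5 mOsm/kg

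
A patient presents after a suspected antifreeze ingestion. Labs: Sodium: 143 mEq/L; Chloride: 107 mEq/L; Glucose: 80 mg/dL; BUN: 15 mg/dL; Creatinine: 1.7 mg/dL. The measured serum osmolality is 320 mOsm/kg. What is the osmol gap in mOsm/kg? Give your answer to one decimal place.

24.2 mOsm/kg

Calculated osmolality = 2·Na + glucose/18 + BUN/2.8
= 2·143 + 80/18 + 15/2.8
= 286 + 4.44 + 5.36
= 295.8 mOsm/kg ≈ 295.8 mOsm/kg
Osmolar gap = measured − calculated = 320 − 295.8 = 24.2 mOsm/kg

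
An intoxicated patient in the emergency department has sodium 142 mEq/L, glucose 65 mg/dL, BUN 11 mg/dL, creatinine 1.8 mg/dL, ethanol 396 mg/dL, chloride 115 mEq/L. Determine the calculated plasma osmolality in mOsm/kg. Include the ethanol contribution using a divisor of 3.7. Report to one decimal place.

398.6 mOsm/kg

Calculated osmolality = 2·Na + glucose/18 + BUN/2.8 + ethanol/3.7
= 2·142 + 65/18 + 11/2.8 + 396/3.7
= 284 + 3.61 + 3.93 + 107.03
= 398.57 mOsm/kg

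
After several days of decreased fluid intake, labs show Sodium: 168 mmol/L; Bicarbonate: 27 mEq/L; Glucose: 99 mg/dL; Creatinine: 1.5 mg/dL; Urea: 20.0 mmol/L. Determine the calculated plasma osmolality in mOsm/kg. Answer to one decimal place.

Calculated osmolality = 2·Na + glucose/18 + urea
= 2·168 + 99/18 + 20
= 336 + 5.50 + 20
= 361.5 mOsm/kg

361.5 mOsm/kg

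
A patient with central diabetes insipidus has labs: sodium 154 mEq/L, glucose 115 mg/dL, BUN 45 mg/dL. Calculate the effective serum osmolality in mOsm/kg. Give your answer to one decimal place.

314.4 mOsm/kg

Effective osmolality excludes urea (freely permeant across cell membranes):
2·Na + glucose/18
= 2·154 + 115/18
= 308 + 6.39
= 314.39 mOsm/kg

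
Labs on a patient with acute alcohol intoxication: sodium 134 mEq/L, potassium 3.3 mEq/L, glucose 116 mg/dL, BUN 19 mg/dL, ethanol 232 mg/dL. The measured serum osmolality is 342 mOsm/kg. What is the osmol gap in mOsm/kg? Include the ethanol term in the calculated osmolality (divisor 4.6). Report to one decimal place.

Calculated osmolality = 2·Na + glucose/18 + BUN/2.8 + ethanol/4.6
= 2·134 + 116/18 + 19/2.8 + 232/4.6
= 268 + 6.44 + 6.79 + 50.43
= 331.66 mOsm/kg ≈ 331.7 mOsm/kg
Osmolar gap = measured − calculated = 342 − 331.7 = 10.3 mOsm/kg

10.3 mOsm/kg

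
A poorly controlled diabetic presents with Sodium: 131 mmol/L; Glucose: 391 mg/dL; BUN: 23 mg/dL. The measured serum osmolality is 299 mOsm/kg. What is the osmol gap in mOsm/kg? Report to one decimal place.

Calculated osmolality = 2·Na + glucose/18 + BUN/2.8
= 2·131 + 391/18 + 23/2.8
= 262 + 21.72 + 8.21
= 291.93 mOsm/kg ≈ 291.9 mOsm/kg
Osmolar gap = measured − calculated = 299 − 291.9 = 7.1 mOsm/kg

7.1 mOsm/kg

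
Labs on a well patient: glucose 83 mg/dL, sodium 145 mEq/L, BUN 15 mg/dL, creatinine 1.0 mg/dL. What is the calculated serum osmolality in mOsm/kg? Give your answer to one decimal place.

300.0 mOsm/kg

Calculated osmolality = 2·Na + glucose/18 + BUN/2.8
= 2·145 + 83/18 + 15/2.8
= 290 + 4.61 + 5.36
= 299.97 mOsm/kg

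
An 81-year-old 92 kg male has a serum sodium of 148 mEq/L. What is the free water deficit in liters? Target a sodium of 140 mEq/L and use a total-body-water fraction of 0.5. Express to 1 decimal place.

TBW = 0.5 · 92 = 46 L
Free water deficit = TBW · (Na/140 − 1)
= 46 · (148/140 − 1)
= 46 · 0.0571
= 2.63 L

2.6 L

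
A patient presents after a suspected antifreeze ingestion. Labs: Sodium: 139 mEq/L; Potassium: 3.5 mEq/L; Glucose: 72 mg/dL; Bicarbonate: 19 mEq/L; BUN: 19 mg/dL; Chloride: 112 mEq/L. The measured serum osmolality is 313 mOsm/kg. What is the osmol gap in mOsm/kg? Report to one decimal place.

24.2 mOsm/kg

Calculated osmolality = 2·Na + glucose/18 + BUN/2.8
= 2·139 + 72/18 + 19/2.8
= 278 + 4 + 6.79
= 288.79 mOsm/kg ≈ 288.8 mOsm/kg
Osmolar gap = measured − calculated = 313 − 288.8 = 24.2 mOsm/kg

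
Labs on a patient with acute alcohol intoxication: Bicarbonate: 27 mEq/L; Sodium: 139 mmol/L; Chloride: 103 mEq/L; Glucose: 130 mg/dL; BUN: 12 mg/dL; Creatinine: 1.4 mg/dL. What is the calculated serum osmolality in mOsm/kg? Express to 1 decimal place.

Calculated osmolality = 2·Na + glucose/18 + BUN/2.8
= 2·139 + 130/18 + 12/2.8
= 278 + 7.22 + 4.29
= 289.51 mOsm/kg

289.5 mOsm/kg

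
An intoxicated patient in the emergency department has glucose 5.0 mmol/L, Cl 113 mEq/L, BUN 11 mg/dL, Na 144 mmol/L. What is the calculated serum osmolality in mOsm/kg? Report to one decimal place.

296.9 mOsm/kg

Calculated osmolality = 2·Na + glucose + BUN/2.8
= 2·144 + 5 + 11/2.8
= 288 + 5 + 3.93
= 296.93 mOsm/kg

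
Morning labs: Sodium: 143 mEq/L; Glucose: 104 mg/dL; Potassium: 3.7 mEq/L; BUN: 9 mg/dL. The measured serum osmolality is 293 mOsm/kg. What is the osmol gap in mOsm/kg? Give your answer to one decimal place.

-2.0 mOsm/kg

Calculated osmolality = 2·Na + glucose/18 + BUN/2.8
= 2·143 + 104/18 + 9/2.8
= 286 + 5.78 + 3.21
= 294.99 mOsm/kg ≈ 295.0 mOsm/kg
Osmolar gap = measured − calculated = 293 − 295.0 = -2.0 mOsm/kg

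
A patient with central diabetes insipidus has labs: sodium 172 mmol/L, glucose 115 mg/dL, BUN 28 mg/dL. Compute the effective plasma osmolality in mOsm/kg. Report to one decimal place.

350.4 mOsm/kg

Effective osmolality excludes urea (freely permeant across cell membranes):
2·Na + glucose/18
= 2·172 + 115/18
= 344 + 6.39
= 350.39 mOsm/kg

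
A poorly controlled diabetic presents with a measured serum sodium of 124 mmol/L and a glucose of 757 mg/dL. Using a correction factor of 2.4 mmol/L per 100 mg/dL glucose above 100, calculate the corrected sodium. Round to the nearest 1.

140 mmol/L

Corrected Na = measured Na + 2.4 · (glucose − 100)/100
= 124 + 2.4 · (757 − 100)/100
= 124 + 15.8
= 139.8 mmol/L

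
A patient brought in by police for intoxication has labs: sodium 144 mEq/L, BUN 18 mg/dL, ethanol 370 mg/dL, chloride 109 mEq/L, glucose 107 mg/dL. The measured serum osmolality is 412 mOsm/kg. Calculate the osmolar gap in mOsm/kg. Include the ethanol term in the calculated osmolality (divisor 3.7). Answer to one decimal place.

Calculated osmolality = 2·Na + glucose/18 + BUN/2.8 + ethanol/3.7
= 2·144 + 107/18 + 18/2.8 + 370/3.7
= 288 + 5.94 + 6.43 + 100
= 400.37 mOsm/kg ≈ 400.4 mOsm/kg
Osmolar gap = measured − calculated = 412 − 400.4 = 11.6 mOsm/kg

11.6 mOsm/kg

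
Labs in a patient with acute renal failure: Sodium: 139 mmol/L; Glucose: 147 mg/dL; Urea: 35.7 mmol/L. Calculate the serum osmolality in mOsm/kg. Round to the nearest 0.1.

321.9 mOsm/kg

Calculated osmolality = 2·Na + glucose/18 + urea
= 2·139 + 147/18 + 35.7
= 278 + 8.17 + 35.70
= 321.87 mOsm/kg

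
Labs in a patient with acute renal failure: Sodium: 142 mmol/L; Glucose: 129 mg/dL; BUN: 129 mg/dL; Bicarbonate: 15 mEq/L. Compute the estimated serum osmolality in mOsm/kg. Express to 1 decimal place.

337.2 mOsm/kg

Calculated osmolality = 2·Na + glucose/18 + BUN/2.8
= 2·142 + 129/18 + 129/2.8
= 284 + 7.17 + 46.07
= 337.24 mOsm/kg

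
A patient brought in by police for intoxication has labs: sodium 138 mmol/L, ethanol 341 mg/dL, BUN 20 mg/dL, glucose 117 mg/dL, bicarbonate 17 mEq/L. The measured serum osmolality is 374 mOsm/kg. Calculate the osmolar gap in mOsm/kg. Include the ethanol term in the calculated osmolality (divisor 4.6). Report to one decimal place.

10.2 mOsm/kg

Calculated osmolality = 2·Na + glucose/18 + BUN/2.8 + ethanol/4.6
= 2·138 + 117/18 + 20/2.8 + 341/4.6
= 276 + 6.50 + 7.14 + 74.13
= 363.77 mOsm/kg ≈ 363.8 mOsm/kg
Osmolar gap = measured − calculated = 374 − 363.8 = 10.2 mOsm/kg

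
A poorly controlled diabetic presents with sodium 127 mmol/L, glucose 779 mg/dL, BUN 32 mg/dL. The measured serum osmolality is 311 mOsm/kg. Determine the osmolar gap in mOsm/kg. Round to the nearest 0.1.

2.3 mOsm/kg

Calculated osmolality = 2·Na + glucose/18 + BUN/2.8
= 2·127 + 779/18 + 32/2.8
= 254 + 43.28 + 11.43
= 308.71 mOsm/kg ≈ 308.7 mOsm/kg
Osmolar gap = measured − calculated = 311 − 308.7 = 2.3 mOsm/kg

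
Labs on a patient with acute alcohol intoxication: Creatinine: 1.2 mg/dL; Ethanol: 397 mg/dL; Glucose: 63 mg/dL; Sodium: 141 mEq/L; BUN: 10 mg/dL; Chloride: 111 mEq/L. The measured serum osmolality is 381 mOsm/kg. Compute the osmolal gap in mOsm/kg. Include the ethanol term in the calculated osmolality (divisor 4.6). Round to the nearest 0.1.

Calculated osmolality = 2·Na + glucose/18 + BUN/2.8 + ethanol/4.6
= 2·141 + 63/18 + 10/2.8 + 397/4.6
= 282 + 3.50 + 3.57 + 86.30
= 375.37 mOsm/kg ≈ 375.4 mOsm/kg
Osmolar gap = measured − calculated = 381 − 375.4 = 5.6 mOsm/kg

5.6 mOsm/kg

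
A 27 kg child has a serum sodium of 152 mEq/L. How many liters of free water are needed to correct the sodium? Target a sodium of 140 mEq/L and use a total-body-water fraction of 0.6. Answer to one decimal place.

1.4 L

TBW = 0.6 · 27 = 16.2 L
Free water deficit = TBW · (Na/140 − 1)
= 16.2 · (152/140 − 1)
= 16.2 · 0.0857
= 1.39 L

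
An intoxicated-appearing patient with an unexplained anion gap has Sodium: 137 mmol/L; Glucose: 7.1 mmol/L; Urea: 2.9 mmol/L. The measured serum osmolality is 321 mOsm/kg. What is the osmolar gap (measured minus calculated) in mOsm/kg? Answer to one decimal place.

Calculated osmolality = 2·Na + glucose + urea
= 2·137 + 7.1 + 2.9
= 274 + 7.10 + 2.90
= 284 mOsm/kg ≈ 284.0 mOsm/kg
Osmolar gap = measured − calculated = 321 − 284.0 = 37.0 mOsm/kg

37.0 mOsm/kg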